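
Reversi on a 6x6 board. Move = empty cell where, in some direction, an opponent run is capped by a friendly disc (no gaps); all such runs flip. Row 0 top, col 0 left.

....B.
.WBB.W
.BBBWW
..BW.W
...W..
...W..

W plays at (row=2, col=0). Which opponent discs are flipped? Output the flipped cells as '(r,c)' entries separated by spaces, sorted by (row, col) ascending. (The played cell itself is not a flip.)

Answer: (2,1) (2,2) (2,3)

Derivation:
Dir NW: edge -> no flip
Dir N: first cell '.' (not opp) -> no flip
Dir NE: first cell 'W' (not opp) -> no flip
Dir W: edge -> no flip
Dir E: opp run (2,1) (2,2) (2,3) capped by W -> flip
Dir SW: edge -> no flip
Dir S: first cell '.' (not opp) -> no flip
Dir SE: first cell '.' (not opp) -> no flip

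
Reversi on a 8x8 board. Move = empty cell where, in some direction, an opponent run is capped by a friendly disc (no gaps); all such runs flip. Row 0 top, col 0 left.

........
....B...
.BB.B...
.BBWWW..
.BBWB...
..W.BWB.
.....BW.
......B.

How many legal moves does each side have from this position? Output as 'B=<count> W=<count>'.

Answer: B=8 W=15

Derivation:
-- B to move --
(2,3): no bracket -> illegal
(2,5): no bracket -> illegal
(2,6): flips 1 -> legal
(3,6): flips 3 -> legal
(4,5): flips 1 -> legal
(4,6): flips 1 -> legal
(5,1): no bracket -> illegal
(5,3): no bracket -> illegal
(5,7): no bracket -> illegal
(6,1): no bracket -> illegal
(6,2): flips 1 -> legal
(6,3): flips 1 -> legal
(6,4): no bracket -> illegal
(6,7): flips 1 -> legal
(7,5): no bracket -> illegal
(7,7): flips 2 -> legal
B mobility = 8
-- W to move --
(0,3): no bracket -> illegal
(0,4): flips 2 -> legal
(0,5): no bracket -> illegal
(1,0): flips 2 -> legal
(1,1): flips 1 -> legal
(1,2): flips 3 -> legal
(1,3): flips 1 -> legal
(1,5): flips 1 -> legal
(2,0): no bracket -> illegal
(2,3): no bracket -> illegal
(2,5): no bracket -> illegal
(3,0): flips 3 -> legal
(4,0): flips 2 -> legal
(4,5): flips 1 -> legal
(4,6): flips 1 -> legal
(4,7): no bracket -> illegal
(5,0): no bracket -> illegal
(5,1): flips 1 -> legal
(5,3): flips 2 -> legal
(5,7): flips 1 -> legal
(6,3): no bracket -> illegal
(6,4): flips 3 -> legal
(6,7): no bracket -> illegal
(7,4): no bracket -> illegal
(7,5): flips 1 -> legal
(7,7): no bracket -> illegal
W mobility = 15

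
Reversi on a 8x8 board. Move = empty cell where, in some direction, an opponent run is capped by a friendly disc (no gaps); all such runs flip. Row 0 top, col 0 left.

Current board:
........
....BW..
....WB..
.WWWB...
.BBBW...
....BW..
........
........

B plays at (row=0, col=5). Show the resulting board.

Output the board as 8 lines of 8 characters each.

Answer: .....B..
....BB..
....WB..
.WWWB...
.BBBW...
....BW..
........
........

Derivation:
Place B at (0,5); scan 8 dirs for brackets.
Dir NW: edge -> no flip
Dir N: edge -> no flip
Dir NE: edge -> no flip
Dir W: first cell '.' (not opp) -> no flip
Dir E: first cell '.' (not opp) -> no flip
Dir SW: first cell 'B' (not opp) -> no flip
Dir S: opp run (1,5) capped by B -> flip
Dir SE: first cell '.' (not opp) -> no flip
All flips: (1,5)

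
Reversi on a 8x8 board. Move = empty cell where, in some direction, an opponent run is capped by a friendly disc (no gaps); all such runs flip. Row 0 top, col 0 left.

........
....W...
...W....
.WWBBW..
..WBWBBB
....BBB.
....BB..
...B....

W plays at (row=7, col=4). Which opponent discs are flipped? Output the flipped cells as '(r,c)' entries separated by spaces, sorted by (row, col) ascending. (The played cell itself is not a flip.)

Dir NW: first cell '.' (not opp) -> no flip
Dir N: opp run (6,4) (5,4) capped by W -> flip
Dir NE: opp run (6,5) (5,6) (4,7), next=edge -> no flip
Dir W: opp run (7,3), next='.' -> no flip
Dir E: first cell '.' (not opp) -> no flip
Dir SW: edge -> no flip
Dir S: edge -> no flip
Dir SE: edge -> no flip

Answer: (5,4) (6,4)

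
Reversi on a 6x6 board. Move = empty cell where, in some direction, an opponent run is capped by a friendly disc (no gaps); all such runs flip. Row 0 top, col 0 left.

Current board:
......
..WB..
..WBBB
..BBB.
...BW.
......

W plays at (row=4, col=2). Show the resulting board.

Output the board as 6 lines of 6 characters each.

Place W at (4,2); scan 8 dirs for brackets.
Dir NW: first cell '.' (not opp) -> no flip
Dir N: opp run (3,2) capped by W -> flip
Dir NE: opp run (3,3) (2,4), next='.' -> no flip
Dir W: first cell '.' (not opp) -> no flip
Dir E: opp run (4,3) capped by W -> flip
Dir SW: first cell '.' (not opp) -> no flip
Dir S: first cell '.' (not opp) -> no flip
Dir SE: first cell '.' (not opp) -> no flip
All flips: (3,2) (4,3)

Answer: ......
..WB..
..WBBB
..WBB.
..WWW.
......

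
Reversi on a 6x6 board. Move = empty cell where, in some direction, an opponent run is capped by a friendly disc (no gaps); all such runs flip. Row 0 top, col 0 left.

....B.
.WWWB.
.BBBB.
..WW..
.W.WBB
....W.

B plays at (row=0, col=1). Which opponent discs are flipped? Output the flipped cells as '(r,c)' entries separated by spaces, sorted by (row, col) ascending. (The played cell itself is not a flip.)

Answer: (1,1) (1,2)

Derivation:
Dir NW: edge -> no flip
Dir N: edge -> no flip
Dir NE: edge -> no flip
Dir W: first cell '.' (not opp) -> no flip
Dir E: first cell '.' (not opp) -> no flip
Dir SW: first cell '.' (not opp) -> no flip
Dir S: opp run (1,1) capped by B -> flip
Dir SE: opp run (1,2) capped by B -> flip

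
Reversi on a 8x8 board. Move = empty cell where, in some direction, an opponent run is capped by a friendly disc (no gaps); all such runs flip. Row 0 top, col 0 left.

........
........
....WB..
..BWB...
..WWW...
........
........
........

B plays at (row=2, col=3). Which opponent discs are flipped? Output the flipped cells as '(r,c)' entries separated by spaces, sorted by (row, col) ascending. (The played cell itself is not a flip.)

Dir NW: first cell '.' (not opp) -> no flip
Dir N: first cell '.' (not opp) -> no flip
Dir NE: first cell '.' (not opp) -> no flip
Dir W: first cell '.' (not opp) -> no flip
Dir E: opp run (2,4) capped by B -> flip
Dir SW: first cell 'B' (not opp) -> no flip
Dir S: opp run (3,3) (4,3), next='.' -> no flip
Dir SE: first cell 'B' (not opp) -> no flip

Answer: (2,4)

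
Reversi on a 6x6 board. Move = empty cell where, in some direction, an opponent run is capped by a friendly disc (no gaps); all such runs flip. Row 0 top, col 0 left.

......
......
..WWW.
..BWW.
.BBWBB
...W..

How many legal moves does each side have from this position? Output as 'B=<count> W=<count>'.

-- B to move --
(1,1): flips 2 -> legal
(1,2): flips 3 -> legal
(1,3): no bracket -> illegal
(1,4): flips 3 -> legal
(1,5): flips 2 -> legal
(2,1): no bracket -> illegal
(2,5): no bracket -> illegal
(3,1): no bracket -> illegal
(3,5): flips 2 -> legal
(5,2): no bracket -> illegal
(5,4): flips 1 -> legal
B mobility = 6
-- W to move --
(2,1): flips 1 -> legal
(3,0): no bracket -> illegal
(3,1): flips 2 -> legal
(3,5): flips 1 -> legal
(4,0): flips 2 -> legal
(5,0): flips 2 -> legal
(5,1): flips 1 -> legal
(5,2): flips 2 -> legal
(5,4): flips 1 -> legal
(5,5): flips 1 -> legal
W mobility = 9

Answer: B=6 W=9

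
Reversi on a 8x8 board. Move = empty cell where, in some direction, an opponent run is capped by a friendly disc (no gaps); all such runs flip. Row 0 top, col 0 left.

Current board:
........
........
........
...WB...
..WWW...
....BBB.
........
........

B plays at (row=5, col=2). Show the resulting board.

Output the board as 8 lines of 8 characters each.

Answer: ........
........
........
...WB...
..WBW...
..B.BBB.
........
........

Derivation:
Place B at (5,2); scan 8 dirs for brackets.
Dir NW: first cell '.' (not opp) -> no flip
Dir N: opp run (4,2), next='.' -> no flip
Dir NE: opp run (4,3) capped by B -> flip
Dir W: first cell '.' (not opp) -> no flip
Dir E: first cell '.' (not opp) -> no flip
Dir SW: first cell '.' (not opp) -> no flip
Dir S: first cell '.' (not opp) -> no flip
Dir SE: first cell '.' (not opp) -> no flip
All flips: (4,3)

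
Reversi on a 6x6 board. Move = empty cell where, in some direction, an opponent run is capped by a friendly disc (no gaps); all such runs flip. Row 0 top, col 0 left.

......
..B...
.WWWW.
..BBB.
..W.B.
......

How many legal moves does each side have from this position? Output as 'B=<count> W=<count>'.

-- B to move --
(1,0): flips 1 -> legal
(1,1): flips 1 -> legal
(1,3): flips 1 -> legal
(1,4): flips 2 -> legal
(1,5): flips 1 -> legal
(2,0): no bracket -> illegal
(2,5): no bracket -> illegal
(3,0): flips 1 -> legal
(3,1): no bracket -> illegal
(3,5): no bracket -> illegal
(4,1): no bracket -> illegal
(4,3): no bracket -> illegal
(5,1): flips 1 -> legal
(5,2): flips 1 -> legal
(5,3): no bracket -> illegal
B mobility = 8
-- W to move --
(0,1): flips 1 -> legal
(0,2): flips 1 -> legal
(0,3): flips 1 -> legal
(1,1): no bracket -> illegal
(1,3): no bracket -> illegal
(2,5): no bracket -> illegal
(3,1): no bracket -> illegal
(3,5): no bracket -> illegal
(4,1): flips 1 -> legal
(4,3): flips 2 -> legal
(4,5): flips 1 -> legal
(5,3): no bracket -> illegal
(5,4): flips 2 -> legal
(5,5): flips 2 -> legal
W mobility = 8

Answer: B=8 W=8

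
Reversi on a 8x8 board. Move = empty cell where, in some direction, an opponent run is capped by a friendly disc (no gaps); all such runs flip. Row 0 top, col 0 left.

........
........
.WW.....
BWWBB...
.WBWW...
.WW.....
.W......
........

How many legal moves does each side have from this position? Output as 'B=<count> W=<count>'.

-- B to move --
(1,0): no bracket -> illegal
(1,1): flips 1 -> legal
(1,2): flips 3 -> legal
(1,3): no bracket -> illegal
(2,0): flips 1 -> legal
(2,3): no bracket -> illegal
(3,5): no bracket -> illegal
(4,0): flips 1 -> legal
(4,5): flips 2 -> legal
(5,0): no bracket -> illegal
(5,3): flips 1 -> legal
(5,4): flips 1 -> legal
(5,5): flips 1 -> legal
(6,0): flips 1 -> legal
(6,2): flips 1 -> legal
(6,3): flips 2 -> legal
(7,0): flips 3 -> legal
(7,1): no bracket -> illegal
(7,2): no bracket -> illegal
B mobility = 12
-- W to move --
(2,0): no bracket -> illegal
(2,3): flips 1 -> legal
(2,4): flips 3 -> legal
(2,5): flips 1 -> legal
(3,5): flips 2 -> legal
(4,0): no bracket -> illegal
(4,5): no bracket -> illegal
(5,3): flips 1 -> legal
W mobility = 5

Answer: B=12 W=5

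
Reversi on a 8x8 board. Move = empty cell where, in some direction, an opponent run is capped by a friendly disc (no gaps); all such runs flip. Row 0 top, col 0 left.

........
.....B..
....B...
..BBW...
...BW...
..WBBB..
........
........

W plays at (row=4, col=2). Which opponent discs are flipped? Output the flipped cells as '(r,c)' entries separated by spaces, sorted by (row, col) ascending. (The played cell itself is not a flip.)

Dir NW: first cell '.' (not opp) -> no flip
Dir N: opp run (3,2), next='.' -> no flip
Dir NE: opp run (3,3) (2,4) (1,5), next='.' -> no flip
Dir W: first cell '.' (not opp) -> no flip
Dir E: opp run (4,3) capped by W -> flip
Dir SW: first cell '.' (not opp) -> no flip
Dir S: first cell 'W' (not opp) -> no flip
Dir SE: opp run (5,3), next='.' -> no flip

Answer: (4,3)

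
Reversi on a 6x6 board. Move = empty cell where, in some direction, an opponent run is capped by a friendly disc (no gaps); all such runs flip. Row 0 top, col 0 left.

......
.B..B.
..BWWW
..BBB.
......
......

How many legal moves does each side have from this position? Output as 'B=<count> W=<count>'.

-- B to move --
(1,2): flips 1 -> legal
(1,3): flips 1 -> legal
(1,5): flips 1 -> legal
(3,5): no bracket -> illegal
B mobility = 3
-- W to move --
(0,0): no bracket -> illegal
(0,1): no bracket -> illegal
(0,2): no bracket -> illegal
(0,3): flips 1 -> legal
(0,4): flips 1 -> legal
(0,5): flips 1 -> legal
(1,0): no bracket -> illegal
(1,2): no bracket -> illegal
(1,3): no bracket -> illegal
(1,5): no bracket -> illegal
(2,0): no bracket -> illegal
(2,1): flips 1 -> legal
(3,1): no bracket -> illegal
(3,5): no bracket -> illegal
(4,1): flips 1 -> legal
(4,2): flips 1 -> legal
(4,3): flips 2 -> legal
(4,4): flips 1 -> legal
(4,5): flips 1 -> legal
W mobility = 9

Answer: B=3 W=9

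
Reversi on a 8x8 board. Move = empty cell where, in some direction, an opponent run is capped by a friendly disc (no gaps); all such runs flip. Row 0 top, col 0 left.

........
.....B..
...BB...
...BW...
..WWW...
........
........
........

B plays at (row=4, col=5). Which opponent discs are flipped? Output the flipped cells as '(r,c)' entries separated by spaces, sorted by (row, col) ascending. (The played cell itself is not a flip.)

Answer: (3,4)

Derivation:
Dir NW: opp run (3,4) capped by B -> flip
Dir N: first cell '.' (not opp) -> no flip
Dir NE: first cell '.' (not opp) -> no flip
Dir W: opp run (4,4) (4,3) (4,2), next='.' -> no flip
Dir E: first cell '.' (not opp) -> no flip
Dir SW: first cell '.' (not opp) -> no flip
Dir S: first cell '.' (not opp) -> no flip
Dir SE: first cell '.' (not opp) -> no flip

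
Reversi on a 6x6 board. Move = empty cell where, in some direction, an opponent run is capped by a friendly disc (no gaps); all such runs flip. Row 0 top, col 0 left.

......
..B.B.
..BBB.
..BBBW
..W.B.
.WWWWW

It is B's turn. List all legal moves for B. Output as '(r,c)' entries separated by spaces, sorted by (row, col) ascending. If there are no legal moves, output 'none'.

Answer: none

Derivation:
(2,5): no bracket -> illegal
(3,1): no bracket -> illegal
(4,0): no bracket -> illegal
(4,1): no bracket -> illegal
(4,3): no bracket -> illegal
(4,5): no bracket -> illegal
(5,0): no bracket -> illegal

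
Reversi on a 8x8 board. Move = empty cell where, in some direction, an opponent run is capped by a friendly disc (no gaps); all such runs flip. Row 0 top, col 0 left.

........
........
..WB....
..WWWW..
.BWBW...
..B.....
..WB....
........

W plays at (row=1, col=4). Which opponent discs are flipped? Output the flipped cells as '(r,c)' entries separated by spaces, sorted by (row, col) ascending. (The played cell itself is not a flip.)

Dir NW: first cell '.' (not opp) -> no flip
Dir N: first cell '.' (not opp) -> no flip
Dir NE: first cell '.' (not opp) -> no flip
Dir W: first cell '.' (not opp) -> no flip
Dir E: first cell '.' (not opp) -> no flip
Dir SW: opp run (2,3) capped by W -> flip
Dir S: first cell '.' (not opp) -> no flip
Dir SE: first cell '.' (not opp) -> no flip

Answer: (2,3)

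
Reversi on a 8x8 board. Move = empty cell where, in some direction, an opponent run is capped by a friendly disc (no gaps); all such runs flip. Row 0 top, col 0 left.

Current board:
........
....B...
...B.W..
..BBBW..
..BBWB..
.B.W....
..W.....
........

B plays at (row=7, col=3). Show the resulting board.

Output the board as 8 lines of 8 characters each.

Place B at (7,3); scan 8 dirs for brackets.
Dir NW: opp run (6,2) capped by B -> flip
Dir N: first cell '.' (not opp) -> no flip
Dir NE: first cell '.' (not opp) -> no flip
Dir W: first cell '.' (not opp) -> no flip
Dir E: first cell '.' (not opp) -> no flip
Dir SW: edge -> no flip
Dir S: edge -> no flip
Dir SE: edge -> no flip
All flips: (6,2)

Answer: ........
....B...
...B.W..
..BBBW..
..BBWB..
.B.W....
..B.....
...B....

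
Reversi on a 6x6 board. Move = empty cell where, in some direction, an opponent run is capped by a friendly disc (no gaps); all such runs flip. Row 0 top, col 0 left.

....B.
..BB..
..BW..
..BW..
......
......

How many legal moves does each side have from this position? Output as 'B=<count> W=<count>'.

-- B to move --
(1,4): flips 1 -> legal
(2,4): flips 1 -> legal
(3,4): flips 2 -> legal
(4,2): no bracket -> illegal
(4,3): flips 2 -> legal
(4,4): flips 1 -> legal
B mobility = 5
-- W to move --
(0,1): flips 1 -> legal
(0,2): no bracket -> illegal
(0,3): flips 1 -> legal
(0,5): no bracket -> illegal
(1,1): flips 1 -> legal
(1,4): no bracket -> illegal
(1,5): no bracket -> illegal
(2,1): flips 1 -> legal
(2,4): no bracket -> illegal
(3,1): flips 1 -> legal
(4,1): flips 1 -> legal
(4,2): no bracket -> illegal
(4,3): no bracket -> illegal
W mobility = 6

Answer: B=5 W=6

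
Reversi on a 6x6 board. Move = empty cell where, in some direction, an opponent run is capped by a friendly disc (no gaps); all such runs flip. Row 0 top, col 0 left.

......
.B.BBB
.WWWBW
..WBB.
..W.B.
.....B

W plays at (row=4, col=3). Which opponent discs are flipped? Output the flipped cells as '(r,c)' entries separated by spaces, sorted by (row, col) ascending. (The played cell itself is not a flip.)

Answer: (3,3) (3,4)

Derivation:
Dir NW: first cell 'W' (not opp) -> no flip
Dir N: opp run (3,3) capped by W -> flip
Dir NE: opp run (3,4) capped by W -> flip
Dir W: first cell 'W' (not opp) -> no flip
Dir E: opp run (4,4), next='.' -> no flip
Dir SW: first cell '.' (not opp) -> no flip
Dir S: first cell '.' (not opp) -> no flip
Dir SE: first cell '.' (not opp) -> no flip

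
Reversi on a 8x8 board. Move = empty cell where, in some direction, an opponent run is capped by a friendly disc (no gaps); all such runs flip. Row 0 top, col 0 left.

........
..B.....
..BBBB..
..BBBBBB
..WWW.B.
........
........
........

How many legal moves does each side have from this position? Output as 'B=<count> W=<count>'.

Answer: B=5 W=8

Derivation:
-- B to move --
(3,1): no bracket -> illegal
(4,1): no bracket -> illegal
(4,5): no bracket -> illegal
(5,1): flips 1 -> legal
(5,2): flips 2 -> legal
(5,3): flips 2 -> legal
(5,4): flips 2 -> legal
(5,5): flips 1 -> legal
B mobility = 5
-- W to move --
(0,1): no bracket -> illegal
(0,2): flips 3 -> legal
(0,3): no bracket -> illegal
(1,1): flips 2 -> legal
(1,3): flips 2 -> legal
(1,4): flips 2 -> legal
(1,5): flips 2 -> legal
(1,6): flips 2 -> legal
(2,1): flips 1 -> legal
(2,6): flips 1 -> legal
(2,7): no bracket -> illegal
(3,1): no bracket -> illegal
(4,1): no bracket -> illegal
(4,5): no bracket -> illegal
(4,7): no bracket -> illegal
(5,5): no bracket -> illegal
(5,6): no bracket -> illegal
(5,7): no bracket -> illegal
W mobility = 8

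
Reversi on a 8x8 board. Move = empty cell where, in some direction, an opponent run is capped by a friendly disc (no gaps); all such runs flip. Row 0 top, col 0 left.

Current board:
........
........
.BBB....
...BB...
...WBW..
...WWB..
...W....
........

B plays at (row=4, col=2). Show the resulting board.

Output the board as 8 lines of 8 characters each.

Place B at (4,2); scan 8 dirs for brackets.
Dir NW: first cell '.' (not opp) -> no flip
Dir N: first cell '.' (not opp) -> no flip
Dir NE: first cell 'B' (not opp) -> no flip
Dir W: first cell '.' (not opp) -> no flip
Dir E: opp run (4,3) capped by B -> flip
Dir SW: first cell '.' (not opp) -> no flip
Dir S: first cell '.' (not opp) -> no flip
Dir SE: opp run (5,3), next='.' -> no flip
All flips: (4,3)

Answer: ........
........
.BBB....
...BB...
..BBBW..
...WWB..
...W....
........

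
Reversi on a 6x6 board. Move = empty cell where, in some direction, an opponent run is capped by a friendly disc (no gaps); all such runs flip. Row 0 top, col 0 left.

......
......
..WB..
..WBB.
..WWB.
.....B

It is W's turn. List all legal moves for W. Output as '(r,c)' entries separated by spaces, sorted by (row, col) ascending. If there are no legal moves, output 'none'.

Answer: (1,3) (1,4) (2,4) (2,5) (3,5) (4,5)

Derivation:
(1,2): no bracket -> illegal
(1,3): flips 2 -> legal
(1,4): flips 1 -> legal
(2,4): flips 2 -> legal
(2,5): flips 1 -> legal
(3,5): flips 2 -> legal
(4,5): flips 1 -> legal
(5,3): no bracket -> illegal
(5,4): no bracket -> illegal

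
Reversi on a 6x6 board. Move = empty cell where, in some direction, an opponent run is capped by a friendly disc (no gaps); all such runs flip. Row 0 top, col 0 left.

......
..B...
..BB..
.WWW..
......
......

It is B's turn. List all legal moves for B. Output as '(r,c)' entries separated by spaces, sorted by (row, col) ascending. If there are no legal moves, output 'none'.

(2,0): no bracket -> illegal
(2,1): no bracket -> illegal
(2,4): no bracket -> illegal
(3,0): no bracket -> illegal
(3,4): no bracket -> illegal
(4,0): flips 1 -> legal
(4,1): flips 1 -> legal
(4,2): flips 1 -> legal
(4,3): flips 1 -> legal
(4,4): flips 1 -> legal

Answer: (4,0) (4,1) (4,2) (4,3) (4,4)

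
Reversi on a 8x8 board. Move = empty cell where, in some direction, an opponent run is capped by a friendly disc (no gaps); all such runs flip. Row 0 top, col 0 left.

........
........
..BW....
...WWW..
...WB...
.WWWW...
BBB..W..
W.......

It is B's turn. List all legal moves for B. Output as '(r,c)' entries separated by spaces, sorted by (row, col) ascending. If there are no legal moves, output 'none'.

(1,2): no bracket -> illegal
(1,3): no bracket -> illegal
(1,4): no bracket -> illegal
(2,4): flips 2 -> legal
(2,5): flips 3 -> legal
(2,6): flips 1 -> legal
(3,2): no bracket -> illegal
(3,6): no bracket -> illegal
(4,0): flips 1 -> legal
(4,1): flips 1 -> legal
(4,2): flips 3 -> legal
(4,5): no bracket -> illegal
(4,6): no bracket -> illegal
(5,0): no bracket -> illegal
(5,5): no bracket -> illegal
(5,6): no bracket -> illegal
(6,3): no bracket -> illegal
(6,4): flips 1 -> legal
(6,6): no bracket -> illegal
(7,1): no bracket -> illegal
(7,4): no bracket -> illegal
(7,5): no bracket -> illegal
(7,6): no bracket -> illegal

Answer: (2,4) (2,5) (2,6) (4,0) (4,1) (4,2) (6,4)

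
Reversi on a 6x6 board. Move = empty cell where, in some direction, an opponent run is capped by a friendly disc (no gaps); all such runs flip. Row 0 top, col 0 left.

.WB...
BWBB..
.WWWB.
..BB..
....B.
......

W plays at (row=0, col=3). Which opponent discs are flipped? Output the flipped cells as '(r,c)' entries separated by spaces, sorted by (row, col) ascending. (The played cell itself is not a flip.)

Answer: (0,2) (1,2) (1,3)

Derivation:
Dir NW: edge -> no flip
Dir N: edge -> no flip
Dir NE: edge -> no flip
Dir W: opp run (0,2) capped by W -> flip
Dir E: first cell '.' (not opp) -> no flip
Dir SW: opp run (1,2) capped by W -> flip
Dir S: opp run (1,3) capped by W -> flip
Dir SE: first cell '.' (not opp) -> no flip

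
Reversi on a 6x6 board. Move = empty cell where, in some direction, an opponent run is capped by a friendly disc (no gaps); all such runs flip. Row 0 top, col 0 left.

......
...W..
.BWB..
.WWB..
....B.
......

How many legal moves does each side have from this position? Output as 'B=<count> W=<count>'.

Answer: B=5 W=8

Derivation:
-- B to move --
(0,2): no bracket -> illegal
(0,3): flips 1 -> legal
(0,4): no bracket -> illegal
(1,1): flips 1 -> legal
(1,2): no bracket -> illegal
(1,4): no bracket -> illegal
(2,0): no bracket -> illegal
(2,4): no bracket -> illegal
(3,0): flips 2 -> legal
(4,0): no bracket -> illegal
(4,1): flips 2 -> legal
(4,2): no bracket -> illegal
(4,3): flips 1 -> legal
B mobility = 5
-- W to move --
(1,0): flips 1 -> legal
(1,1): flips 1 -> legal
(1,2): no bracket -> illegal
(1,4): flips 1 -> legal
(2,0): flips 1 -> legal
(2,4): flips 1 -> legal
(3,0): no bracket -> illegal
(3,4): flips 1 -> legal
(3,5): no bracket -> illegal
(4,2): no bracket -> illegal
(4,3): flips 2 -> legal
(4,5): no bracket -> illegal
(5,3): no bracket -> illegal
(5,4): no bracket -> illegal
(5,5): flips 2 -> legal
W mobility = 8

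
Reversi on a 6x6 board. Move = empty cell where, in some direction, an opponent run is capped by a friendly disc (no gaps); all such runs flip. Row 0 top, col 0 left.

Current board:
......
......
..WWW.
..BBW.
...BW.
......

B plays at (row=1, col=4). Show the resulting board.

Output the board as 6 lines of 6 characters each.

Place B at (1,4); scan 8 dirs for brackets.
Dir NW: first cell '.' (not opp) -> no flip
Dir N: first cell '.' (not opp) -> no flip
Dir NE: first cell '.' (not opp) -> no flip
Dir W: first cell '.' (not opp) -> no flip
Dir E: first cell '.' (not opp) -> no flip
Dir SW: opp run (2,3) capped by B -> flip
Dir S: opp run (2,4) (3,4) (4,4), next='.' -> no flip
Dir SE: first cell '.' (not opp) -> no flip
All flips: (2,3)

Answer: ......
....B.
..WBW.
..BBW.
...BW.
......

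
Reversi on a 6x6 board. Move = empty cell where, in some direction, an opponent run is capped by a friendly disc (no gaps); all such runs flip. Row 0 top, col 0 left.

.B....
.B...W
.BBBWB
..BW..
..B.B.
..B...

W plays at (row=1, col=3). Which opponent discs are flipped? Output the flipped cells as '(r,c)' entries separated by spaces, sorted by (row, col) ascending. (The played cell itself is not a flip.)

Answer: (2,3)

Derivation:
Dir NW: first cell '.' (not opp) -> no flip
Dir N: first cell '.' (not opp) -> no flip
Dir NE: first cell '.' (not opp) -> no flip
Dir W: first cell '.' (not opp) -> no flip
Dir E: first cell '.' (not opp) -> no flip
Dir SW: opp run (2,2), next='.' -> no flip
Dir S: opp run (2,3) capped by W -> flip
Dir SE: first cell 'W' (not opp) -> no flip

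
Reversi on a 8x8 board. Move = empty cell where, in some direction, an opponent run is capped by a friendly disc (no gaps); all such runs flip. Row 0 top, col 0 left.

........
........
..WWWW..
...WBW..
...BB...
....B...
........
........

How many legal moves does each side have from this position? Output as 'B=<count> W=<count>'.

-- B to move --
(1,1): flips 2 -> legal
(1,2): flips 1 -> legal
(1,3): flips 2 -> legal
(1,4): flips 1 -> legal
(1,5): no bracket -> illegal
(1,6): flips 1 -> legal
(2,1): no bracket -> illegal
(2,6): flips 1 -> legal
(3,1): no bracket -> illegal
(3,2): flips 1 -> legal
(3,6): flips 1 -> legal
(4,2): no bracket -> illegal
(4,5): no bracket -> illegal
(4,6): no bracket -> illegal
B mobility = 8
-- W to move --
(3,2): no bracket -> illegal
(4,2): no bracket -> illegal
(4,5): flips 1 -> legal
(5,2): flips 2 -> legal
(5,3): flips 2 -> legal
(5,5): flips 1 -> legal
(6,3): no bracket -> illegal
(6,4): flips 3 -> legal
(6,5): no bracket -> illegal
W mobility = 5

Answer: B=8 W=5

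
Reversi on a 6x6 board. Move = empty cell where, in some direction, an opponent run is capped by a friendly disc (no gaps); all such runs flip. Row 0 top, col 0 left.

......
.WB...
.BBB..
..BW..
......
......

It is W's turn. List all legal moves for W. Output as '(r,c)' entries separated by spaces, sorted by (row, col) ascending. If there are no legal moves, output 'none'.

Answer: (1,3) (3,1)

Derivation:
(0,1): no bracket -> illegal
(0,2): no bracket -> illegal
(0,3): no bracket -> illegal
(1,0): no bracket -> illegal
(1,3): flips 2 -> legal
(1,4): no bracket -> illegal
(2,0): no bracket -> illegal
(2,4): no bracket -> illegal
(3,0): no bracket -> illegal
(3,1): flips 2 -> legal
(3,4): no bracket -> illegal
(4,1): no bracket -> illegal
(4,2): no bracket -> illegal
(4,3): no bracket -> illegal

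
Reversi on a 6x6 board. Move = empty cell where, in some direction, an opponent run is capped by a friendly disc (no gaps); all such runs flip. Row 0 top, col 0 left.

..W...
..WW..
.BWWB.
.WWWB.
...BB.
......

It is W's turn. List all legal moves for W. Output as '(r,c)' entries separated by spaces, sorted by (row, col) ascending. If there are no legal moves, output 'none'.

(1,0): flips 1 -> legal
(1,1): flips 1 -> legal
(1,4): no bracket -> illegal
(1,5): flips 1 -> legal
(2,0): flips 1 -> legal
(2,5): flips 1 -> legal
(3,0): flips 1 -> legal
(3,5): flips 2 -> legal
(4,2): no bracket -> illegal
(4,5): flips 1 -> legal
(5,2): no bracket -> illegal
(5,3): flips 1 -> legal
(5,4): flips 1 -> legal
(5,5): flips 1 -> legal

Answer: (1,0) (1,1) (1,5) (2,0) (2,5) (3,0) (3,5) (4,5) (5,3) (5,4) (5,5)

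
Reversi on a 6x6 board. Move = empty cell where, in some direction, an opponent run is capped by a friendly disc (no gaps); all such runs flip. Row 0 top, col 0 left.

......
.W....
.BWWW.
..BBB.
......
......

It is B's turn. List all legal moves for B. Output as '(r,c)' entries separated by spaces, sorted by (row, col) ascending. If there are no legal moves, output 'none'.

(0,0): flips 2 -> legal
(0,1): flips 1 -> legal
(0,2): no bracket -> illegal
(1,0): no bracket -> illegal
(1,2): flips 2 -> legal
(1,3): flips 1 -> legal
(1,4): flips 2 -> legal
(1,5): flips 1 -> legal
(2,0): no bracket -> illegal
(2,5): flips 3 -> legal
(3,1): no bracket -> illegal
(3,5): no bracket -> illegal

Answer: (0,0) (0,1) (1,2) (1,3) (1,4) (1,5) (2,5)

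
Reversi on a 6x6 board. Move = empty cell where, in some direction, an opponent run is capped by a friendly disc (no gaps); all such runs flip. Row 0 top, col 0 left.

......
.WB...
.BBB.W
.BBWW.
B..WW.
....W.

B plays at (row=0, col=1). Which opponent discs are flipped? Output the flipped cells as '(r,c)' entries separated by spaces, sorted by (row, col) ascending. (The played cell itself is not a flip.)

Answer: (1,1)

Derivation:
Dir NW: edge -> no flip
Dir N: edge -> no flip
Dir NE: edge -> no flip
Dir W: first cell '.' (not opp) -> no flip
Dir E: first cell '.' (not opp) -> no flip
Dir SW: first cell '.' (not opp) -> no flip
Dir S: opp run (1,1) capped by B -> flip
Dir SE: first cell 'B' (not opp) -> no flip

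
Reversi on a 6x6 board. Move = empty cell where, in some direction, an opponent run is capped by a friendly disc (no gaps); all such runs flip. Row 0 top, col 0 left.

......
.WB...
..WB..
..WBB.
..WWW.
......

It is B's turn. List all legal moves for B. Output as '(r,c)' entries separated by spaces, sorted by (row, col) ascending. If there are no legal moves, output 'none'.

Answer: (0,0) (1,0) (2,1) (3,1) (4,1) (5,1) (5,2) (5,3) (5,4) (5,5)

Derivation:
(0,0): flips 2 -> legal
(0,1): no bracket -> illegal
(0,2): no bracket -> illegal
(1,0): flips 1 -> legal
(1,3): no bracket -> illegal
(2,0): no bracket -> illegal
(2,1): flips 1 -> legal
(3,1): flips 1 -> legal
(3,5): no bracket -> illegal
(4,1): flips 1 -> legal
(4,5): no bracket -> illegal
(5,1): flips 1 -> legal
(5,2): flips 4 -> legal
(5,3): flips 1 -> legal
(5,4): flips 1 -> legal
(5,5): flips 1 -> legal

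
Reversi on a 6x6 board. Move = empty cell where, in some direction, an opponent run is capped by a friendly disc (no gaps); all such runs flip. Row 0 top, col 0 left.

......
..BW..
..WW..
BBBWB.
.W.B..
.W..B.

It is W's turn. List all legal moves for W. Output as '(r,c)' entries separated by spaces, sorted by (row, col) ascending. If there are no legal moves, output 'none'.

(0,1): flips 1 -> legal
(0,2): flips 1 -> legal
(0,3): no bracket -> illegal
(1,1): flips 1 -> legal
(2,0): no bracket -> illegal
(2,1): flips 1 -> legal
(2,4): no bracket -> illegal
(2,5): no bracket -> illegal
(3,5): flips 1 -> legal
(4,0): flips 1 -> legal
(4,2): flips 1 -> legal
(4,4): no bracket -> illegal
(4,5): flips 1 -> legal
(5,2): no bracket -> illegal
(5,3): flips 1 -> legal
(5,5): no bracket -> illegal

Answer: (0,1) (0,2) (1,1) (2,1) (3,5) (4,0) (4,2) (4,5) (5,3)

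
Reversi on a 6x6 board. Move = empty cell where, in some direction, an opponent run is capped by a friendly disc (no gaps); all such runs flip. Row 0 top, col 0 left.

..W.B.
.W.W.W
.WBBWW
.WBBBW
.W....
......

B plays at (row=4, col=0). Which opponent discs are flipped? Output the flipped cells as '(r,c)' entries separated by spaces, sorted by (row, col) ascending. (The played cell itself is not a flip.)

Dir NW: edge -> no flip
Dir N: first cell '.' (not opp) -> no flip
Dir NE: opp run (3,1) capped by B -> flip
Dir W: edge -> no flip
Dir E: opp run (4,1), next='.' -> no flip
Dir SW: edge -> no flip
Dir S: first cell '.' (not opp) -> no flip
Dir SE: first cell '.' (not opp) -> no flip

Answer: (3,1)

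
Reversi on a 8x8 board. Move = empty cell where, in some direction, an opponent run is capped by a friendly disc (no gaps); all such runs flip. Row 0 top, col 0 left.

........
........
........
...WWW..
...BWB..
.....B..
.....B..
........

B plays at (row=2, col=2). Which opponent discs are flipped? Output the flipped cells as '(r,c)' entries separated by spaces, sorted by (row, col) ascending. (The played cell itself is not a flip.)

Dir NW: first cell '.' (not opp) -> no flip
Dir N: first cell '.' (not opp) -> no flip
Dir NE: first cell '.' (not opp) -> no flip
Dir W: first cell '.' (not opp) -> no flip
Dir E: first cell '.' (not opp) -> no flip
Dir SW: first cell '.' (not opp) -> no flip
Dir S: first cell '.' (not opp) -> no flip
Dir SE: opp run (3,3) (4,4) capped by B -> flip

Answer: (3,3) (4,4)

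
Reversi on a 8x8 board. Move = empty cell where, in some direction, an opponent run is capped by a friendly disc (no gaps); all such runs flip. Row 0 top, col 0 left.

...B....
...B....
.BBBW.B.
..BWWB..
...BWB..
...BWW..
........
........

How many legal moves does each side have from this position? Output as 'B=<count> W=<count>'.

Answer: B=5 W=15

Derivation:
-- B to move --
(1,4): no bracket -> illegal
(1,5): no bracket -> illegal
(2,5): flips 2 -> legal
(4,2): no bracket -> illegal
(4,6): no bracket -> illegal
(5,6): flips 2 -> legal
(6,3): flips 1 -> legal
(6,4): no bracket -> illegal
(6,5): flips 2 -> legal
(6,6): flips 3 -> legal
B mobility = 5
-- W to move --
(0,2): flips 1 -> legal
(0,4): no bracket -> illegal
(1,0): flips 3 -> legal
(1,1): flips 1 -> legal
(1,2): flips 1 -> legal
(1,4): no bracket -> illegal
(1,5): no bracket -> illegal
(1,6): no bracket -> illegal
(1,7): flips 2 -> legal
(2,0): flips 3 -> legal
(2,5): flips 2 -> legal
(2,7): no bracket -> illegal
(3,0): no bracket -> illegal
(3,1): flips 1 -> legal
(3,6): flips 2 -> legal
(3,7): no bracket -> illegal
(4,1): no bracket -> illegal
(4,2): flips 1 -> legal
(4,6): flips 2 -> legal
(5,2): flips 2 -> legal
(5,6): flips 1 -> legal
(6,2): flips 1 -> legal
(6,3): flips 2 -> legal
(6,4): no bracket -> illegal
W mobility = 15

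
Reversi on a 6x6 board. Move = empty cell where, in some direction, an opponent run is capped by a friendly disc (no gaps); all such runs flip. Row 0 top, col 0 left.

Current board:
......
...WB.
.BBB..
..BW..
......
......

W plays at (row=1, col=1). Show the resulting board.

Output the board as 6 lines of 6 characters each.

Answer: ......
.W.WB.
.BWB..
..BW..
......
......

Derivation:
Place W at (1,1); scan 8 dirs for brackets.
Dir NW: first cell '.' (not opp) -> no flip
Dir N: first cell '.' (not opp) -> no flip
Dir NE: first cell '.' (not opp) -> no flip
Dir W: first cell '.' (not opp) -> no flip
Dir E: first cell '.' (not opp) -> no flip
Dir SW: first cell '.' (not opp) -> no flip
Dir S: opp run (2,1), next='.' -> no flip
Dir SE: opp run (2,2) capped by W -> flip
All flips: (2,2)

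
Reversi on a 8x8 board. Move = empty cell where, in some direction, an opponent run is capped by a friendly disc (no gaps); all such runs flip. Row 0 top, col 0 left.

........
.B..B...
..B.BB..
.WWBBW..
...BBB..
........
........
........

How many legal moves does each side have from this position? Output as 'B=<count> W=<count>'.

Answer: B=7 W=6

Derivation:
-- B to move --
(2,0): no bracket -> illegal
(2,1): flips 1 -> legal
(2,3): no bracket -> illegal
(2,6): flips 1 -> legal
(3,0): flips 2 -> legal
(3,6): flips 1 -> legal
(4,0): flips 1 -> legal
(4,1): no bracket -> illegal
(4,2): flips 1 -> legal
(4,6): flips 1 -> legal
B mobility = 7
-- W to move --
(0,0): no bracket -> illegal
(0,1): no bracket -> illegal
(0,2): no bracket -> illegal
(0,3): no bracket -> illegal
(0,4): no bracket -> illegal
(0,5): no bracket -> illegal
(1,0): no bracket -> illegal
(1,2): flips 1 -> legal
(1,3): flips 2 -> legal
(1,5): flips 1 -> legal
(1,6): no bracket -> illegal
(2,0): no bracket -> illegal
(2,1): no bracket -> illegal
(2,3): no bracket -> illegal
(2,6): no bracket -> illegal
(3,6): no bracket -> illegal
(4,2): no bracket -> illegal
(4,6): no bracket -> illegal
(5,2): no bracket -> illegal
(5,3): flips 1 -> legal
(5,4): flips 1 -> legal
(5,5): flips 1 -> legal
(5,6): no bracket -> illegal
W mobility = 6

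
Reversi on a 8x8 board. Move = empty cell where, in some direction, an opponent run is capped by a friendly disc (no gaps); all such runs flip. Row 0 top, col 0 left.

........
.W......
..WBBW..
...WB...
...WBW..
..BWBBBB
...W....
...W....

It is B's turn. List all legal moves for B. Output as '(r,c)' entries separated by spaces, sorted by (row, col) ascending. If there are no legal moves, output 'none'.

(0,0): flips 3 -> legal
(0,1): no bracket -> illegal
(0,2): no bracket -> illegal
(1,0): no bracket -> illegal
(1,2): no bracket -> illegal
(1,3): no bracket -> illegal
(1,4): no bracket -> illegal
(1,5): no bracket -> illegal
(1,6): flips 1 -> legal
(2,0): no bracket -> illegal
(2,1): flips 1 -> legal
(2,6): flips 1 -> legal
(3,1): no bracket -> illegal
(3,2): flips 2 -> legal
(3,5): flips 1 -> legal
(3,6): flips 1 -> legal
(4,2): flips 2 -> legal
(4,6): flips 1 -> legal
(6,2): flips 1 -> legal
(6,4): no bracket -> illegal
(7,2): flips 1 -> legal
(7,4): flips 1 -> legal

Answer: (0,0) (1,6) (2,1) (2,6) (3,2) (3,5) (3,6) (4,2) (4,6) (6,2) (7,2) (7,4)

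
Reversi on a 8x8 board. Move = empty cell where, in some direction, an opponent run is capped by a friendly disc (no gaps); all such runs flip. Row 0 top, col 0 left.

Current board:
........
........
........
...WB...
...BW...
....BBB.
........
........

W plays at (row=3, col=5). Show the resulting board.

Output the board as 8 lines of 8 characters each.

Answer: ........
........
........
...WWW..
...BW...
....BBB.
........
........

Derivation:
Place W at (3,5); scan 8 dirs for brackets.
Dir NW: first cell '.' (not opp) -> no flip
Dir N: first cell '.' (not opp) -> no flip
Dir NE: first cell '.' (not opp) -> no flip
Dir W: opp run (3,4) capped by W -> flip
Dir E: first cell '.' (not opp) -> no flip
Dir SW: first cell 'W' (not opp) -> no flip
Dir S: first cell '.' (not opp) -> no flip
Dir SE: first cell '.' (not opp) -> no flip
All flips: (3,4)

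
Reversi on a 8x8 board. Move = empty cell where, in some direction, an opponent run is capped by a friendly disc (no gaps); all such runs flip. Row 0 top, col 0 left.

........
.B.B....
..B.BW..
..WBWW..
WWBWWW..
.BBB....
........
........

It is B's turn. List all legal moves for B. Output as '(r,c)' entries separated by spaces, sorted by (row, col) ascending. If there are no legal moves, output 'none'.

Answer: (1,6) (2,6) (3,0) (3,1) (3,6) (4,6) (5,4) (5,5)

Derivation:
(1,4): no bracket -> illegal
(1,5): no bracket -> illegal
(1,6): flips 3 -> legal
(2,1): no bracket -> illegal
(2,3): no bracket -> illegal
(2,6): flips 3 -> legal
(3,0): flips 1 -> legal
(3,1): flips 2 -> legal
(3,6): flips 2 -> legal
(4,6): flips 4 -> legal
(5,0): no bracket -> illegal
(5,4): flips 2 -> legal
(5,5): flips 1 -> legal
(5,6): no bracket -> illegal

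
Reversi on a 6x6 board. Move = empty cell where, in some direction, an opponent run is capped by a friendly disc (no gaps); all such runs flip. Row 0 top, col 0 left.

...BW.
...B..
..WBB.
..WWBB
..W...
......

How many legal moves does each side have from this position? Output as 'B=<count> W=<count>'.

-- B to move --
(0,5): flips 1 -> legal
(1,1): no bracket -> illegal
(1,2): no bracket -> illegal
(1,4): no bracket -> illegal
(1,5): no bracket -> illegal
(2,1): flips 1 -> legal
(3,1): flips 3 -> legal
(4,1): flips 1 -> legal
(4,3): flips 1 -> legal
(4,4): no bracket -> illegal
(5,1): flips 2 -> legal
(5,2): no bracket -> illegal
(5,3): no bracket -> illegal
B mobility = 6
-- W to move --
(0,2): flips 1 -> legal
(1,2): no bracket -> illegal
(1,4): flips 1 -> legal
(1,5): flips 1 -> legal
(2,5): flips 2 -> legal
(4,3): no bracket -> illegal
(4,4): no bracket -> illegal
(4,5): no bracket -> illegal
W mobility = 4

Answer: B=6 W=4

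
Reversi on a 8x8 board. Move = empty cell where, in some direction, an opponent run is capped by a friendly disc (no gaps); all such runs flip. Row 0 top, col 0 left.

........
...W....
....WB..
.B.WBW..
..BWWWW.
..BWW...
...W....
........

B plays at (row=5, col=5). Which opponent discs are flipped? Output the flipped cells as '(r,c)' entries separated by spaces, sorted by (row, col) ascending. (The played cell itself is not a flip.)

Dir NW: opp run (4,4) (3,3), next='.' -> no flip
Dir N: opp run (4,5) (3,5) capped by B -> flip
Dir NE: opp run (4,6), next='.' -> no flip
Dir W: opp run (5,4) (5,3) capped by B -> flip
Dir E: first cell '.' (not opp) -> no flip
Dir SW: first cell '.' (not opp) -> no flip
Dir S: first cell '.' (not opp) -> no flip
Dir SE: first cell '.' (not opp) -> no flip

Answer: (3,5) (4,5) (5,3) (5,4)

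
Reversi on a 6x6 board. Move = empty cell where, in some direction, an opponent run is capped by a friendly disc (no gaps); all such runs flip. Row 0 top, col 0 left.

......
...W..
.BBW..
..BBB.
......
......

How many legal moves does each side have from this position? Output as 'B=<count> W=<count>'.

Answer: B=5 W=5

Derivation:
-- B to move --
(0,2): no bracket -> illegal
(0,3): flips 2 -> legal
(0,4): flips 1 -> legal
(1,2): flips 1 -> legal
(1,4): flips 1 -> legal
(2,4): flips 1 -> legal
B mobility = 5
-- W to move --
(1,0): no bracket -> illegal
(1,1): no bracket -> illegal
(1,2): no bracket -> illegal
(2,0): flips 2 -> legal
(2,4): no bracket -> illegal
(2,5): no bracket -> illegal
(3,0): no bracket -> illegal
(3,1): flips 1 -> legal
(3,5): no bracket -> illegal
(4,1): flips 1 -> legal
(4,2): no bracket -> illegal
(4,3): flips 1 -> legal
(4,4): no bracket -> illegal
(4,5): flips 1 -> legal
W mobility = 5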